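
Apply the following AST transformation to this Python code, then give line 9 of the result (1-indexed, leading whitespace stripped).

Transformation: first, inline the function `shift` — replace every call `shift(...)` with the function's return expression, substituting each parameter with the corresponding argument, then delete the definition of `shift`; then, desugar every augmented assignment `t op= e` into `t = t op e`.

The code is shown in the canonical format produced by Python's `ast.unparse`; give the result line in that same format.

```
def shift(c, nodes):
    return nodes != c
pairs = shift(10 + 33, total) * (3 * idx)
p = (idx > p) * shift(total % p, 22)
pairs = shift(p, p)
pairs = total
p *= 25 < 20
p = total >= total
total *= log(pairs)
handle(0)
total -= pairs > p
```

Transformed code:
pairs = (total != 10 + 33) * (3 * idx)
p = (idx > p) * (22 != total % p)
pairs = p != p
pairs = total
p = p * (25 < 20)
p = total >= total
total = total * log(pairs)
handle(0)
total = total - (pairs > p)

total = total - (pairs > p)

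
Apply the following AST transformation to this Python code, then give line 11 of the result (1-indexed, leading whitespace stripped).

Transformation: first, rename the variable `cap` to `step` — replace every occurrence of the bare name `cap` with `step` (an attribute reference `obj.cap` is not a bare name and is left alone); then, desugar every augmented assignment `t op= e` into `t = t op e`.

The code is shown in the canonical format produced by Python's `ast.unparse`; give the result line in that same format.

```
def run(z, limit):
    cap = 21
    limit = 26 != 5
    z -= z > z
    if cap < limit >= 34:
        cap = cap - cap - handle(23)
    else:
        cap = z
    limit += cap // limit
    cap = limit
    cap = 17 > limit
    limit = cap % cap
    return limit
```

step = 17 > limit

Transformed code:
def run(z, limit):
    step = 21
    limit = 26 != 5
    z = z - (z > z)
    if step < limit >= 34:
        step = step - step - handle(23)
    else:
        step = z
    limit = limit + step // limit
    step = limit
    step = 17 > limit
    limit = step % step
    return limit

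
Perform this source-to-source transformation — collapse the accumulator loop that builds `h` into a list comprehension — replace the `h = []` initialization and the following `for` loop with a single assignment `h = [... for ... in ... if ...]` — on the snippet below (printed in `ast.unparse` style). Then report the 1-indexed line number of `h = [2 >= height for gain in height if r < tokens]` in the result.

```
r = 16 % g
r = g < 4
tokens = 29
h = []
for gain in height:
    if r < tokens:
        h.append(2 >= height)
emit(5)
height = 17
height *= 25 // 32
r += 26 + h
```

4

Transformed code:
r = 16 % g
r = g < 4
tokens = 29
h = [2 >= height for gain in height if r < tokens]
emit(5)
height = 17
height *= 25 // 32
r += 26 + h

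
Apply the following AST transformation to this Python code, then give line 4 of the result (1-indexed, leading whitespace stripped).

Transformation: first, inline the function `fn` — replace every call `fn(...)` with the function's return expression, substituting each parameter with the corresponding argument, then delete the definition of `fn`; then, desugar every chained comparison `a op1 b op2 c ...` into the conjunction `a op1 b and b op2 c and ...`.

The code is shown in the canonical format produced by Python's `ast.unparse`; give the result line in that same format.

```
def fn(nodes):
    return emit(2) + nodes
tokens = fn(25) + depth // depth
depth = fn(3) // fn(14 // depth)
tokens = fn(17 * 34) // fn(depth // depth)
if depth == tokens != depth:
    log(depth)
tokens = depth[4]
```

if depth == tokens and tokens != depth:

Transformed code:
tokens = emit(2) + 25 + depth // depth
depth = (emit(2) + 3) // (emit(2) + 14 // depth)
tokens = (emit(2) + 17 * 34) // (emit(2) + depth // depth)
if depth == tokens and tokens != depth:
    log(depth)
tokens = depth[4]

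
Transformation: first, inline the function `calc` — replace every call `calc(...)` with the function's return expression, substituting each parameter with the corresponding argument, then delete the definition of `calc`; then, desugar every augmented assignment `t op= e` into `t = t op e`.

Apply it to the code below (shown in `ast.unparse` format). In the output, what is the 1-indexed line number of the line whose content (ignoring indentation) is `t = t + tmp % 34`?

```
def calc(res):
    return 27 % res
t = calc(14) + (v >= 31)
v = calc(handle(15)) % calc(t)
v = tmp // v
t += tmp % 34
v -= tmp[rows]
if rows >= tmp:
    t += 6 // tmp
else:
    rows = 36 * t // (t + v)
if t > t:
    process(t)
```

4

Transformed code:
t = 27 % 14 + (v >= 31)
v = 27 % handle(15) % (27 % t)
v = tmp // v
t = t + tmp % 34
v = v - tmp[rows]
if rows >= tmp:
    t = t + 6 // tmp
else:
    rows = 36 * t // (t + v)
if t > t:
    process(t)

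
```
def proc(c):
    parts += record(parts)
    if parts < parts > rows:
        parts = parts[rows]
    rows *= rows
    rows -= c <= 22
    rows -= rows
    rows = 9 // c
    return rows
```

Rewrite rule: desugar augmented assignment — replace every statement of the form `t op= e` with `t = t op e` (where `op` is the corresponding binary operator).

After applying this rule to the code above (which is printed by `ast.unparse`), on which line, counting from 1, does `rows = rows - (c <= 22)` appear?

6

Transformed code:
def proc(c):
    parts = parts + record(parts)
    if parts < parts > rows:
        parts = parts[rows]
    rows = rows * rows
    rows = rows - (c <= 22)
    rows = rows - rows
    rows = 9 // c
    return rows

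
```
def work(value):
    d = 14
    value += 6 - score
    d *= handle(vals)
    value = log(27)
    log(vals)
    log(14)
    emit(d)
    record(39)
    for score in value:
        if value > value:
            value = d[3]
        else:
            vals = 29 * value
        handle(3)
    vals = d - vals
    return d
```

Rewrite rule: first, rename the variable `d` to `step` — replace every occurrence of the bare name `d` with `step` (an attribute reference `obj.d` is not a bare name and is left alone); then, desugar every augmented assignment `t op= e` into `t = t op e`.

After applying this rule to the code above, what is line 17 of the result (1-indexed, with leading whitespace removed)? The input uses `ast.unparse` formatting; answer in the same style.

return step

Transformed code:
def work(value):
    step = 14
    value = value + (6 - score)
    step = step * handle(vals)
    value = log(27)
    log(vals)
    log(14)
    emit(step)
    record(39)
    for score in value:
        if value > value:
            value = step[3]
        else:
            vals = 29 * value
        handle(3)
    vals = step - vals
    return step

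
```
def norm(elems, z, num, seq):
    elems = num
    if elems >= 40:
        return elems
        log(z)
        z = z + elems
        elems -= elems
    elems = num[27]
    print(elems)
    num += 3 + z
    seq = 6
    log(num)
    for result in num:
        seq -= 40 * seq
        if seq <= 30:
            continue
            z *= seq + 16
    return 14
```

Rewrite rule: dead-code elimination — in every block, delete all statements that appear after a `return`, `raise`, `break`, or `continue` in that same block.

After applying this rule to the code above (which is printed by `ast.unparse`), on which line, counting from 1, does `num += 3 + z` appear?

Transformed code:
def norm(elems, z, num, seq):
    elems = num
    if elems >= 40:
        return elems
    elems = num[27]
    print(elems)
    num += 3 + z
    seq = 6
    log(num)
    for result in num:
        seq -= 40 * seq
        if seq <= 30:
            continue
    return 14

7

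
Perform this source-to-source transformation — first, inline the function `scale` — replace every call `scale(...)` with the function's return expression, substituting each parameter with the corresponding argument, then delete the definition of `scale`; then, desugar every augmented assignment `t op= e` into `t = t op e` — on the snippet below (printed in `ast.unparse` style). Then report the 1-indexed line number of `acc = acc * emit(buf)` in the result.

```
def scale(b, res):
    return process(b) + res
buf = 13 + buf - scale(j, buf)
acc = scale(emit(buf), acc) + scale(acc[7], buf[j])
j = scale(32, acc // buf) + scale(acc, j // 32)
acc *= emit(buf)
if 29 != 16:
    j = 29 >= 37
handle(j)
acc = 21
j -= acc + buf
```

Transformed code:
buf = 13 + buf - (process(j) + buf)
acc = process(emit(buf)) + acc + (process(acc[7]) + buf[j])
j = process(32) + acc // buf + (process(acc) + j // 32)
acc = acc * emit(buf)
if 29 != 16:
    j = 29 >= 37
handle(j)
acc = 21
j = j - (acc + buf)

4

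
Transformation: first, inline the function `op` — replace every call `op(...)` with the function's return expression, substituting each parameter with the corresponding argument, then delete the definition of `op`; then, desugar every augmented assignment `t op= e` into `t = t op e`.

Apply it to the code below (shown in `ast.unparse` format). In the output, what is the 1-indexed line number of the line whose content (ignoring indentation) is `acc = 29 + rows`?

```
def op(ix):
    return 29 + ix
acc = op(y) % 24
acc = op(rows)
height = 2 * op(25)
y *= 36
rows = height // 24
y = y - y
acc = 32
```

Transformed code:
acc = (29 + y) % 24
acc = 29 + rows
height = 2 * (29 + 25)
y = y * 36
rows = height // 24
y = y - y
acc = 32

2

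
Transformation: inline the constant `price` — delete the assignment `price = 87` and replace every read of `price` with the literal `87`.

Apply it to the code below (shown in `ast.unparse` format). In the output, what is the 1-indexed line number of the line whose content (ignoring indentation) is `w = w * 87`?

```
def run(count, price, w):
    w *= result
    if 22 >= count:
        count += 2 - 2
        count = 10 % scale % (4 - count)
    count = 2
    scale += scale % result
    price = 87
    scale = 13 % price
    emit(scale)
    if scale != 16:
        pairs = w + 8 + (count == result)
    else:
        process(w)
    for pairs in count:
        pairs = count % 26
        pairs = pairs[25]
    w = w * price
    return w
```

17

Transformed code:
def run(count, price, w):
    w *= result
    if 22 >= count:
        count += 2 - 2
        count = 10 % scale % (4 - count)
    count = 2
    scale += scale % result
    scale = 13 % 87
    emit(scale)
    if scale != 16:
        pairs = w + 8 + (count == result)
    else:
        process(w)
    for pairs in count:
        pairs = count % 26
        pairs = pairs[25]
    w = w * 87
    return w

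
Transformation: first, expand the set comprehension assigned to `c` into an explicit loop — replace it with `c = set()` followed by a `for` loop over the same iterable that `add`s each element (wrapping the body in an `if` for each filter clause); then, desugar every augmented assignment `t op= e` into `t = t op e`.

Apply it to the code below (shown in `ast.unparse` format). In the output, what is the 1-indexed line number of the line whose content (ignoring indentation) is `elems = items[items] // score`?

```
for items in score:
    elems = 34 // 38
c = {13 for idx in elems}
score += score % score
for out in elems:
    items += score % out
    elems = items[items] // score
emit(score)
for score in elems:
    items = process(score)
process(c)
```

Transformed code:
for items in score:
    elems = 34 // 38
c = set()
for idx in elems:
    c.add(13)
score = score + score % score
for out in elems:
    items = items + score % out
    elems = items[items] // score
emit(score)
for score in elems:
    items = process(score)
process(c)

9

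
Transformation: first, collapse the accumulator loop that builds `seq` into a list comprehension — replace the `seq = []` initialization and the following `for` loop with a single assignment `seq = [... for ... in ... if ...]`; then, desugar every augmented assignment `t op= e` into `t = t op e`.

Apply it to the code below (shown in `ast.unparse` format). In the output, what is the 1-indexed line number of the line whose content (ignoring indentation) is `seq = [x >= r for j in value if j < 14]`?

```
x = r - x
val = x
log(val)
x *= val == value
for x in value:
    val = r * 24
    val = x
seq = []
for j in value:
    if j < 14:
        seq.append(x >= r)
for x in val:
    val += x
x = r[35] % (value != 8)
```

8

Transformed code:
x = r - x
val = x
log(val)
x = x * (val == value)
for x in value:
    val = r * 24
    val = x
seq = [x >= r for j in value if j < 14]
for x in val:
    val = val + x
x = r[35] % (value != 8)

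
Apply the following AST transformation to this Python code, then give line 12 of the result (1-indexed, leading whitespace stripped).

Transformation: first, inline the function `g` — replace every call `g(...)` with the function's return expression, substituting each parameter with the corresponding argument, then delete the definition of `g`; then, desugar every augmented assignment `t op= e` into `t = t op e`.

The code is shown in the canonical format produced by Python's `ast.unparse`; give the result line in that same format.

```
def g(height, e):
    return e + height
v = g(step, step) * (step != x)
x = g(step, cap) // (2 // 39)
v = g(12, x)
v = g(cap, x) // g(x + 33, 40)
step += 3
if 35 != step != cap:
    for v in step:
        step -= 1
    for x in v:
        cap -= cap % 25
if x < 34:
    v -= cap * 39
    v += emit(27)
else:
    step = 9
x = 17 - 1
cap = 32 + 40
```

v = v - cap * 39

Transformed code:
v = (step + step) * (step != x)
x = (cap + step) // (2 // 39)
v = x + 12
v = (x + cap) // (40 + (x + 33))
step = step + 3
if 35 != step != cap:
    for v in step:
        step = step - 1
    for x in v:
        cap = cap - cap % 25
if x < 34:
    v = v - cap * 39
    v = v + emit(27)
else:
    step = 9
x = 17 - 1
cap = 32 + 40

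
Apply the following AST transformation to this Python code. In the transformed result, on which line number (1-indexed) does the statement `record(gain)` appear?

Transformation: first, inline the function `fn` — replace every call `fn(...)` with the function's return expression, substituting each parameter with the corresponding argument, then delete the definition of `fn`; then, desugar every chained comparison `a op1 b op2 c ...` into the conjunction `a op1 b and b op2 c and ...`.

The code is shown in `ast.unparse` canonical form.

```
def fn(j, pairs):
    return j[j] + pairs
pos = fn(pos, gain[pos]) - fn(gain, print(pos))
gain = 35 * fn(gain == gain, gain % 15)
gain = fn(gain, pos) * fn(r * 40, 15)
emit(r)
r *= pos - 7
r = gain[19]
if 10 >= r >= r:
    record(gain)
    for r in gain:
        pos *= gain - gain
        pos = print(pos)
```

8

Transformed code:
pos = pos[pos] + gain[pos] - (gain[gain] + print(pos))
gain = 35 * ((gain == gain)[gain == gain] + gain % 15)
gain = (gain[gain] + pos) * ((r * 40)[r * 40] + 15)
emit(r)
r *= pos - 7
r = gain[19]
if 10 >= r and r >= r:
    record(gain)
    for r in gain:
        pos *= gain - gain
        pos = print(pos)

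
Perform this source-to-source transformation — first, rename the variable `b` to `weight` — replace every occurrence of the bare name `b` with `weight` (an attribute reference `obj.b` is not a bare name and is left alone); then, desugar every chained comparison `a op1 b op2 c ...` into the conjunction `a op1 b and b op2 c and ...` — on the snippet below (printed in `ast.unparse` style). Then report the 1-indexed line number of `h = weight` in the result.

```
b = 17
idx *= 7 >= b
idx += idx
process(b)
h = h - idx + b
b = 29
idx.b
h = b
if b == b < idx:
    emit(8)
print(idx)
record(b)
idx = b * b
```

8

Transformed code:
weight = 17
idx *= 7 >= weight
idx += idx
process(weight)
h = h - idx + weight
weight = 29
idx.b
h = weight
if weight == weight and weight < idx:
    emit(8)
print(idx)
record(weight)
idx = weight * weight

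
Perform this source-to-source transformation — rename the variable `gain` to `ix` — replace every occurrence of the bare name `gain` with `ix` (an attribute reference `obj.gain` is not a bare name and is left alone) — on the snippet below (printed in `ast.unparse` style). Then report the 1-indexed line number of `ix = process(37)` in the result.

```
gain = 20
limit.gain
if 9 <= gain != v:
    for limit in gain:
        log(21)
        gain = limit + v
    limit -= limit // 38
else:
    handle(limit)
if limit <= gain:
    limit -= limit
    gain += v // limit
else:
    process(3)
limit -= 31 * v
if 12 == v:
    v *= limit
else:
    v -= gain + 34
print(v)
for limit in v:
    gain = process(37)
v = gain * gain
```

Transformed code:
ix = 20
limit.gain
if 9 <= ix != v:
    for limit in ix:
        log(21)
        ix = limit + v
    limit -= limit // 38
else:
    handle(limit)
if limit <= ix:
    limit -= limit
    ix += v // limit
else:
    process(3)
limit -= 31 * v
if 12 == v:
    v *= limit
else:
    v -= ix + 34
print(v)
for limit in v:
    ix = process(37)
v = ix * ix

22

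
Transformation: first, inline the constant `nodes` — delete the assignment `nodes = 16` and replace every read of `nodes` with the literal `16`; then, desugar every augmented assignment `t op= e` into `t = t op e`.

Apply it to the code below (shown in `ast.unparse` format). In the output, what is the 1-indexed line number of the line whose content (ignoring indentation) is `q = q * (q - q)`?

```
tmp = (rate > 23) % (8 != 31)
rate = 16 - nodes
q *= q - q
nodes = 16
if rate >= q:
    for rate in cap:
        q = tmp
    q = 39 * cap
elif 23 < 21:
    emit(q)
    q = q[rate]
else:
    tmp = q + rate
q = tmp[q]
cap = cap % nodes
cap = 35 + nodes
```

3

Transformed code:
tmp = (rate > 23) % (8 != 31)
rate = 16 - 16
q = q * (q - q)
if rate >= q:
    for rate in cap:
        q = tmp
    q = 39 * cap
elif 23 < 21:
    emit(q)
    q = q[rate]
else:
    tmp = q + rate
q = tmp[q]
cap = cap % 16
cap = 35 + 16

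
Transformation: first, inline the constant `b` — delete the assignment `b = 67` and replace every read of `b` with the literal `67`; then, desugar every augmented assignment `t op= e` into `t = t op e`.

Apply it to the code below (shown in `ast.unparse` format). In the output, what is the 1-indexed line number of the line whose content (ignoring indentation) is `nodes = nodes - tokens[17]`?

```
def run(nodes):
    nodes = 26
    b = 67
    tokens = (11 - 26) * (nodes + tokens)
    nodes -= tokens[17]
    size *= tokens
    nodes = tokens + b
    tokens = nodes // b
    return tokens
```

Transformed code:
def run(nodes):
    nodes = 26
    tokens = (11 - 26) * (nodes + tokens)
    nodes = nodes - tokens[17]
    size = size * tokens
    nodes = tokens + 67
    tokens = nodes // 67
    return tokens

4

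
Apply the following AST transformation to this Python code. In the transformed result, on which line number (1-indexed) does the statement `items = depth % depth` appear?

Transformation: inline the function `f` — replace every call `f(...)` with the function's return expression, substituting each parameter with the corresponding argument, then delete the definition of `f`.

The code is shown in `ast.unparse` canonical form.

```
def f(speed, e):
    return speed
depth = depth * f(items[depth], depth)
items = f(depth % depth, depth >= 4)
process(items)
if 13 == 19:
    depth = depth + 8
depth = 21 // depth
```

Transformed code:
depth = depth * items[depth]
items = depth % depth
process(items)
if 13 == 19:
    depth = depth + 8
depth = 21 // depth

2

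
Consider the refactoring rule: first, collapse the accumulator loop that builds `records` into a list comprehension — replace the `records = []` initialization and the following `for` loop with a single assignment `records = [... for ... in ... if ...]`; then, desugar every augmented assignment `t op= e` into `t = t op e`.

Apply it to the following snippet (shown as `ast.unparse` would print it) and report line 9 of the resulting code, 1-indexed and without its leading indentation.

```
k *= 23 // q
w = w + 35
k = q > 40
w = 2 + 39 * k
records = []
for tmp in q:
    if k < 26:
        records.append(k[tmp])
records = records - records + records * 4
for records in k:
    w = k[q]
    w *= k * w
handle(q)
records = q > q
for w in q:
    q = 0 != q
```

Transformed code:
k = k * (23 // q)
w = w + 35
k = q > 40
w = 2 + 39 * k
records = [k[tmp] for tmp in q if k < 26]
records = records - records + records * 4
for records in k:
    w = k[q]
    w = w * (k * w)
handle(q)
records = q > q
for w in q:
    q = 0 != q

w = w * (k * w)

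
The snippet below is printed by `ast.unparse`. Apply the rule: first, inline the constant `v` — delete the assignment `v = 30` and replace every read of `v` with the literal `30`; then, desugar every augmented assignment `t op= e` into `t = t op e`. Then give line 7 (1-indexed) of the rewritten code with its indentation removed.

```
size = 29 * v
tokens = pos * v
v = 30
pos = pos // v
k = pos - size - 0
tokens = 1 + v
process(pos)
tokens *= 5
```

tokens = tokens * 5

Transformed code:
size = 29 * 30
tokens = pos * 30
pos = pos // 30
k = pos - size - 0
tokens = 1 + 30
process(pos)
tokens = tokens * 5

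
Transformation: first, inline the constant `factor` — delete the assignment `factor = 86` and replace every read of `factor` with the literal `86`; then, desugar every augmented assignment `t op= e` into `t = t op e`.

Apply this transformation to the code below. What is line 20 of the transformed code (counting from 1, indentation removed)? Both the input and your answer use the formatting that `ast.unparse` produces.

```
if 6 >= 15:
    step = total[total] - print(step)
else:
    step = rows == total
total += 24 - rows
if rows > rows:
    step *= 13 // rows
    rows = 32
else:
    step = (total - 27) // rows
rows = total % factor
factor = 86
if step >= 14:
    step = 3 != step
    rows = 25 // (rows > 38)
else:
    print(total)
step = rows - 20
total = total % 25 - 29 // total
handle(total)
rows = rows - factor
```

Transformed code:
if 6 >= 15:
    step = total[total] - print(step)
else:
    step = rows == total
total = total + (24 - rows)
if rows > rows:
    step = step * (13 // rows)
    rows = 32
else:
    step = (total - 27) // rows
rows = total % 86
if step >= 14:
    step = 3 != step
    rows = 25 // (rows > 38)
else:
    print(total)
step = rows - 20
total = total % 25 - 29 // total
handle(total)
rows = rows - 86

rows = rows - 86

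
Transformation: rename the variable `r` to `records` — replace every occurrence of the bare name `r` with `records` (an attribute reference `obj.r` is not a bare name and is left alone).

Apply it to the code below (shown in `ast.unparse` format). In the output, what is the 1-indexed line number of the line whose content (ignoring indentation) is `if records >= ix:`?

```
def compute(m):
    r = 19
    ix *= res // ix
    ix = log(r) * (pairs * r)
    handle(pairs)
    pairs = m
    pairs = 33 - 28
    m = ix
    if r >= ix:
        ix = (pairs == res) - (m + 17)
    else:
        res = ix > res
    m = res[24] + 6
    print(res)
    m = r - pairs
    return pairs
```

9

Transformed code:
def compute(m):
    records = 19
    ix *= res // ix
    ix = log(records) * (pairs * records)
    handle(pairs)
    pairs = m
    pairs = 33 - 28
    m = ix
    if records >= ix:
        ix = (pairs == res) - (m + 17)
    else:
        res = ix > res
    m = res[24] + 6
    print(res)
    m = records - pairs
    return pairs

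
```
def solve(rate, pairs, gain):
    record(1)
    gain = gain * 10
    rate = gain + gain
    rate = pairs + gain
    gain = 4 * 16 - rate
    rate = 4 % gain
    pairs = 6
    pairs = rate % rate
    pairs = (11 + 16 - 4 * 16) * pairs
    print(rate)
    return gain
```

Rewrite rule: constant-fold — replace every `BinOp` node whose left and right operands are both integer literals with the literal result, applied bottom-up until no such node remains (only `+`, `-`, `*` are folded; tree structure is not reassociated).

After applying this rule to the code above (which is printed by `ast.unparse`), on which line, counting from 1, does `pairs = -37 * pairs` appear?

10

Transformed code:
def solve(rate, pairs, gain):
    record(1)
    gain = gain * 10
    rate = gain + gain
    rate = pairs + gain
    gain = 64 - rate
    rate = 4 % gain
    pairs = 6
    pairs = rate % rate
    pairs = -37 * pairs
    print(rate)
    return gain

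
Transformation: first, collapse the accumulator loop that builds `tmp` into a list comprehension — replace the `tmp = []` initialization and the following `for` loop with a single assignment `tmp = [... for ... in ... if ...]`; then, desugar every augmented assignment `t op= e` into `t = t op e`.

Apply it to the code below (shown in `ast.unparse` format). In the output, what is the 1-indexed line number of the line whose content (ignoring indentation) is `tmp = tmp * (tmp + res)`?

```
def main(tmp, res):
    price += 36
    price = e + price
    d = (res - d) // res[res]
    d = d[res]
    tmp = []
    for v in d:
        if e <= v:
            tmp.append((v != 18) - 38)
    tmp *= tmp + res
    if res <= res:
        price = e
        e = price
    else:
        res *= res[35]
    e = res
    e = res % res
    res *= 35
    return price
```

Transformed code:
def main(tmp, res):
    price = price + 36
    price = e + price
    d = (res - d) // res[res]
    d = d[res]
    tmp = [(v != 18) - 38 for v in d if e <= v]
    tmp = tmp * (tmp + res)
    if res <= res:
        price = e
        e = price
    else:
        res = res * res[35]
    e = res
    e = res % res
    res = res * 35
    return price

7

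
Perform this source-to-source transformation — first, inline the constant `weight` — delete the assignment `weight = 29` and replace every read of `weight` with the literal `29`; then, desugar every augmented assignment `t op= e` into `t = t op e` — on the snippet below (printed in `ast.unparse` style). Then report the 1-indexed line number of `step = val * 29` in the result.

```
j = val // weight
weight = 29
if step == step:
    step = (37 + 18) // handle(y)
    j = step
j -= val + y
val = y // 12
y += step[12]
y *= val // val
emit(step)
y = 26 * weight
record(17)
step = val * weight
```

12

Transformed code:
j = val // 29
if step == step:
    step = (37 + 18) // handle(y)
    j = step
j = j - (val + y)
val = y // 12
y = y + step[12]
y = y * (val // val)
emit(step)
y = 26 * 29
record(17)
step = val * 29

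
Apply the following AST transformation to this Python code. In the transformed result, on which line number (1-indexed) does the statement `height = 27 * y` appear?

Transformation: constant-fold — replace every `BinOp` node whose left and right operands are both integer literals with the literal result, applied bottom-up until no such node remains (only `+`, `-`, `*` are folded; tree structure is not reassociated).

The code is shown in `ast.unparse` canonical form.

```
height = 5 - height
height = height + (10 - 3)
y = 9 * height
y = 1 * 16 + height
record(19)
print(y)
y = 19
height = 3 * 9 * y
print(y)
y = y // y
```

Transformed code:
height = 5 - height
height = height + 7
y = 9 * height
y = 16 + height
record(19)
print(y)
y = 19
height = 27 * y
print(y)
y = y // y

8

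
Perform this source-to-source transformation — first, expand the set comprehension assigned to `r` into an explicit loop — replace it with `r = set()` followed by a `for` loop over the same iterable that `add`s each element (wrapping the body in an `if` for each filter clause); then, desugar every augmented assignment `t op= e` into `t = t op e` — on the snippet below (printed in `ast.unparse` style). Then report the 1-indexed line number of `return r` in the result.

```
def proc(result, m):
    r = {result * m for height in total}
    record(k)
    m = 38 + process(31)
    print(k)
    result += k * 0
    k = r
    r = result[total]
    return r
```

11

Transformed code:
def proc(result, m):
    r = set()
    for height in total:
        r.add(result * m)
    record(k)
    m = 38 + process(31)
    print(k)
    result = result + k * 0
    k = r
    r = result[total]
    return r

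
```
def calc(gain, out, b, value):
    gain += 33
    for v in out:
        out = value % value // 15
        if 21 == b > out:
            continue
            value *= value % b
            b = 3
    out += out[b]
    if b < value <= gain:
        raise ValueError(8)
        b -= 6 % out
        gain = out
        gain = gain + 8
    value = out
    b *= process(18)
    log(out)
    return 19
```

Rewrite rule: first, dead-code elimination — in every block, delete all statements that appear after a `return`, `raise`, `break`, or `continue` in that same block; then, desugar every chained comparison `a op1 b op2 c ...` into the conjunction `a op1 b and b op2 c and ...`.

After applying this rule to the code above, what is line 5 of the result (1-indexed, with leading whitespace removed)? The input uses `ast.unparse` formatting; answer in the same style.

Transformed code:
def calc(gain, out, b, value):
    gain += 33
    for v in out:
        out = value % value // 15
        if 21 == b and b > out:
            continue
    out += out[b]
    if b < value and value <= gain:
        raise ValueError(8)
    value = out
    b *= process(18)
    log(out)
    return 19

if 21 == b and b > out:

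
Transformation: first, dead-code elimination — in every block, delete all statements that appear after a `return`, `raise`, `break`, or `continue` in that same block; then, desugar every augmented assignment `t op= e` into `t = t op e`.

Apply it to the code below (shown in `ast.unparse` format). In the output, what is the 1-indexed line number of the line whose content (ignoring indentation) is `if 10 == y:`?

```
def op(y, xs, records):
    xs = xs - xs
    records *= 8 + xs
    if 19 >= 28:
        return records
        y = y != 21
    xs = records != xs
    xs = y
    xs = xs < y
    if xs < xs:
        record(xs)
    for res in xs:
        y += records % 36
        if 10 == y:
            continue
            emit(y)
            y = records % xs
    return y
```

Transformed code:
def op(y, xs, records):
    xs = xs - xs
    records = records * (8 + xs)
    if 19 >= 28:
        return records
    xs = records != xs
    xs = y
    xs = xs < y
    if xs < xs:
        record(xs)
    for res in xs:
        y = y + records % 36
        if 10 == y:
            continue
    return y

13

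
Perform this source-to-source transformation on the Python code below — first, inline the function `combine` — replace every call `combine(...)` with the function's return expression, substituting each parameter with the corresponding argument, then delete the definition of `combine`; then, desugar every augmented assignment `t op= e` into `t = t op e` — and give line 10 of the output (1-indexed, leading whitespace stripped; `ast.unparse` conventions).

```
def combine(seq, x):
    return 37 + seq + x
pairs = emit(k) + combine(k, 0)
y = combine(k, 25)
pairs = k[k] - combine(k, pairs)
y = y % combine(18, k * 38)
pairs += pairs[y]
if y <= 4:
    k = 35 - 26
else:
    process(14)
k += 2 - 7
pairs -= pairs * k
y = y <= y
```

k = k + (2 - 7)

Transformed code:
pairs = emit(k) + (37 + k + 0)
y = 37 + k + 25
pairs = k[k] - (37 + k + pairs)
y = y % (37 + 18 + k * 38)
pairs = pairs + pairs[y]
if y <= 4:
    k = 35 - 26
else:
    process(14)
k = k + (2 - 7)
pairs = pairs - pairs * k
y = y <= y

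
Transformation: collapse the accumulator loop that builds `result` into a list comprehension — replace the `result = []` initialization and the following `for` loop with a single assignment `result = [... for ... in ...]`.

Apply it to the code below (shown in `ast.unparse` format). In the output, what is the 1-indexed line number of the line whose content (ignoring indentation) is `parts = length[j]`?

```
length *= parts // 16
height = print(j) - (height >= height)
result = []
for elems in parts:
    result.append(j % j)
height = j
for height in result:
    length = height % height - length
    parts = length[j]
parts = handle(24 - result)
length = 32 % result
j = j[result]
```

Transformed code:
length *= parts // 16
height = print(j) - (height >= height)
result = [j % j for elems in parts]
height = j
for height in result:
    length = height % height - length
    parts = length[j]
parts = handle(24 - result)
length = 32 % result
j = j[result]

7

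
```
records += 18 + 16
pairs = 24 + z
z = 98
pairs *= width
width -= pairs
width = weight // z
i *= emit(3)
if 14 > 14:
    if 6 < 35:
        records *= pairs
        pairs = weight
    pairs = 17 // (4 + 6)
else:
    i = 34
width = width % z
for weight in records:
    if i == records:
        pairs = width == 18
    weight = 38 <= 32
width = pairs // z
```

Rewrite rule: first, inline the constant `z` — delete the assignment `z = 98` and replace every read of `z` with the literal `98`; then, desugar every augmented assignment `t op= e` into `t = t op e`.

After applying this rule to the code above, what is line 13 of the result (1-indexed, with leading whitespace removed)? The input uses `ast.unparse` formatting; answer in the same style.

Transformed code:
records = records + (18 + 16)
pairs = 24 + 98
pairs = pairs * width
width = width - pairs
width = weight // 98
i = i * emit(3)
if 14 > 14:
    if 6 < 35:
        records = records * pairs
        pairs = weight
    pairs = 17 // (4 + 6)
else:
    i = 34
width = width % 98
for weight in records:
    if i == records:
        pairs = width == 18
    weight = 38 <= 32
width = pairs // 98

i = 34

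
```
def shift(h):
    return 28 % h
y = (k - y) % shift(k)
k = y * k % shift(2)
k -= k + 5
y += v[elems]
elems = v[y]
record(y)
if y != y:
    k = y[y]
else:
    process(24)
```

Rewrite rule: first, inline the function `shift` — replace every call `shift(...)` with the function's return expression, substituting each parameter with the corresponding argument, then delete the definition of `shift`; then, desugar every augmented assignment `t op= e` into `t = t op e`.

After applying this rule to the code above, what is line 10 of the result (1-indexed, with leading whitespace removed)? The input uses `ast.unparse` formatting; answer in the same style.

process(24)

Transformed code:
y = (k - y) % (28 % k)
k = y * k % (28 % 2)
k = k - (k + 5)
y = y + v[elems]
elems = v[y]
record(y)
if y != y:
    k = y[y]
else:
    process(24)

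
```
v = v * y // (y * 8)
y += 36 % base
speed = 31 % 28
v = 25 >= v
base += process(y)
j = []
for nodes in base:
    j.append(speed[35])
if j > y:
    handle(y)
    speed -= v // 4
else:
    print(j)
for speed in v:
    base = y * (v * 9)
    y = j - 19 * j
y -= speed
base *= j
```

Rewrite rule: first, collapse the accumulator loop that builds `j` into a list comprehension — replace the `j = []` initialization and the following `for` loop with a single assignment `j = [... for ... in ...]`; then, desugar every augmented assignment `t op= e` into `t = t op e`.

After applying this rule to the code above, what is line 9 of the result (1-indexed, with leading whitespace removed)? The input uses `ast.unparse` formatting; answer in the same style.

speed = speed - v // 4

Transformed code:
v = v * y // (y * 8)
y = y + 36 % base
speed = 31 % 28
v = 25 >= v
base = base + process(y)
j = [speed[35] for nodes in base]
if j > y:
    handle(y)
    speed = speed - v // 4
else:
    print(j)
for speed in v:
    base = y * (v * 9)
    y = j - 19 * j
y = y - speed
base = base * j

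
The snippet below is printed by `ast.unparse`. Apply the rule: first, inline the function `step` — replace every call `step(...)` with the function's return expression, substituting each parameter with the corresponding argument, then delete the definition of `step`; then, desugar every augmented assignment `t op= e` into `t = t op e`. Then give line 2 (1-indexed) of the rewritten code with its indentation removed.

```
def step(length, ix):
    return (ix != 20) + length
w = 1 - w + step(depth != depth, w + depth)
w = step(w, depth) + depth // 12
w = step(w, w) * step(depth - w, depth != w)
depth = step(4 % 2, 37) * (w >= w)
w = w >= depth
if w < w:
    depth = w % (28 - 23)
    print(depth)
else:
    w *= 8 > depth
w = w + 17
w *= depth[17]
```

Transformed code:
w = 1 - w + ((w + depth != 20) + (depth != depth))
w = (depth != 20) + w + depth // 12
w = ((w != 20) + w) * (((depth != w) != 20) + (depth - w))
depth = ((37 != 20) + 4 % 2) * (w >= w)
w = w >= depth
if w < w:
    depth = w % (28 - 23)
    print(depth)
else:
    w = w * (8 > depth)
w = w + 17
w = w * depth[17]

w = (depth != 20) + w + depth // 12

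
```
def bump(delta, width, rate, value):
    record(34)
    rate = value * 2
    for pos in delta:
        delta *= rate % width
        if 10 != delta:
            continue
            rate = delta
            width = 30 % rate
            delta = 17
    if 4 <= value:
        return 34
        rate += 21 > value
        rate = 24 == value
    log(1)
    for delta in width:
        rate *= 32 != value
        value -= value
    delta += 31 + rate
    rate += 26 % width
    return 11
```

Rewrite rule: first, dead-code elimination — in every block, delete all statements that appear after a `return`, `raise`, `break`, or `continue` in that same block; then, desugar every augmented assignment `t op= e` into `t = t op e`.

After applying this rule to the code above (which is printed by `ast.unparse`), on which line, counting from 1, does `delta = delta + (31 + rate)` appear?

Transformed code:
def bump(delta, width, rate, value):
    record(34)
    rate = value * 2
    for pos in delta:
        delta = delta * (rate % width)
        if 10 != delta:
            continue
    if 4 <= value:
        return 34
    log(1)
    for delta in width:
        rate = rate * (32 != value)
        value = value - value
    delta = delta + (31 + rate)
    rate = rate + 26 % width
    return 11

14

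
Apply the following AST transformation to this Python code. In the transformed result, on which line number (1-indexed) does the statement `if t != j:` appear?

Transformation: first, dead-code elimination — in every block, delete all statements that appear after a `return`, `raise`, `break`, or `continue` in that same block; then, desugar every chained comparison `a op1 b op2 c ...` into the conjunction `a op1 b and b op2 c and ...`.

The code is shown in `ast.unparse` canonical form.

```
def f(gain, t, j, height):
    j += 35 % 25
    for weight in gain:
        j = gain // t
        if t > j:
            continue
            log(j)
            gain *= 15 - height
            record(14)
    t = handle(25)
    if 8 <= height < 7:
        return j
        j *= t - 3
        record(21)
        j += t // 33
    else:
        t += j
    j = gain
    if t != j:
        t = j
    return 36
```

13

Transformed code:
def f(gain, t, j, height):
    j += 35 % 25
    for weight in gain:
        j = gain // t
        if t > j:
            continue
    t = handle(25)
    if 8 <= height and height < 7:
        return j
    else:
        t += j
    j = gain
    if t != j:
        t = j
    return 36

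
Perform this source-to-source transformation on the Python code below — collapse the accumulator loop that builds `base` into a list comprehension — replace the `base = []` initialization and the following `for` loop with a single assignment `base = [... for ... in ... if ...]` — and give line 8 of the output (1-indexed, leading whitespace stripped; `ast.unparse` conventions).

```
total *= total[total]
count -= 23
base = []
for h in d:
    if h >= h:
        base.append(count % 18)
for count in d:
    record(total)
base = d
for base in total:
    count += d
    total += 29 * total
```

Transformed code:
total *= total[total]
count -= 23
base = [count % 18 for h in d if h >= h]
for count in d:
    record(total)
base = d
for base in total:
    count += d
    total += 29 * total

count += d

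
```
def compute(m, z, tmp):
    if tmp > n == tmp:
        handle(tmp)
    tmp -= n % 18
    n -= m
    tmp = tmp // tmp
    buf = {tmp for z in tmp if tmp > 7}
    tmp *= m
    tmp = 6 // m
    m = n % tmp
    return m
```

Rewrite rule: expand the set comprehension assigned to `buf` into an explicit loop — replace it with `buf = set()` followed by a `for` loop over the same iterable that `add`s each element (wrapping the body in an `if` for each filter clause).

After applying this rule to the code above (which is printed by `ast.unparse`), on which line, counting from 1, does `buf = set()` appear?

7

Transformed code:
def compute(m, z, tmp):
    if tmp > n == tmp:
        handle(tmp)
    tmp -= n % 18
    n -= m
    tmp = tmp // tmp
    buf = set()
    for z in tmp:
        if tmp > 7:
            buf.add(tmp)
    tmp *= m
    tmp = 6 // m
    m = n % tmp
    return m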